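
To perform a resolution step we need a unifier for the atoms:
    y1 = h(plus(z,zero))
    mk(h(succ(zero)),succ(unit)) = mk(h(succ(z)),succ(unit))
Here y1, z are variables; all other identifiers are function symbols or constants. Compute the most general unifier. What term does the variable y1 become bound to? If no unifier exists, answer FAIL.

h(plus(zero,zero))

Bind y1 := h(plus(z,zero)); no other remaining equation mentions y1.
Decompose mk/2: h(succ(zero)) = h(succ(z)),  succ(unit) = succ(unit).
Decompose h/1: succ(zero) = succ(z).
Decompose succ/1: zero = z.
Bind z := zero; no other remaining equation mentions z. Substituting into the earlier binding gives y1 := h(plus(zero,zero)).
Delete trivial equation succ(unit) = succ(unit).
MGU = { y1 ↦ h(plus(zero,zero)), z ↦ zero }, so y1 ↦ h(plus(zero,zero)).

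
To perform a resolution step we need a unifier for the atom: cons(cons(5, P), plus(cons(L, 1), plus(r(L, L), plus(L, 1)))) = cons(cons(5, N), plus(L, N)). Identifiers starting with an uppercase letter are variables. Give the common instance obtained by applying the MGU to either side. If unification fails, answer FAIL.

FAIL

Decompose cons/2: cons(5, P) = cons(5, N),  plus(cons(L, 1), plus(r(L, L), plus(L, 1))) = plus(L, N).
Decompose cons/2: 5 = 5,  P = N.
Delete trivial equation 5 = 5.
Bind P := N; no other remaining equation mentions P.
Decompose plus/2: cons(L, 1) = L,  plus(r(L, L), plus(L, 1)) = N.
Occurs check fails: L occurs in cons(L, 1); the equation L = cons(L, 1) has no finite solution.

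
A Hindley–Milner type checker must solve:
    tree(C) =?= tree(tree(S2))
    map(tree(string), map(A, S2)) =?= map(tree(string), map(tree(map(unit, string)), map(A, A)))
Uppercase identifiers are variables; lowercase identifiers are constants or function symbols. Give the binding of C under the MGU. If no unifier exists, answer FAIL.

tree(map(tree(map(unit, string)), tree(map(unit, string))))

Decompose tree/1: C =?= tree(S2).
Bind C := tree(S2); no other remaining equation mentions C.
Decompose map/2: tree(string) =?= tree(string),  map(A, S2) =?= map(tree(map(unit, string)), map(A, A)).
Delete trivial equation tree(string) =?= tree(string).
Decompose map/2: A =?= tree(map(unit, string)),  S2 =?= map(A, A).
Bind A := tree(map(unit, string)); substituting into the remaining equation gives: S2 =?= map(tree(map(unit, string)), tree(map(unit, string))).
Bind S2 := map(tree(map(unit, string)), tree(map(unit, string))). Substituting into the earlier binding gives C := tree(map(tree(map(unit, string)), tree(map(unit, string)))).
MGU = { C := tree(map(tree(map(unit, string)), tree(map(unit, string)))), A := tree(map(unit, string)), S2 := map(tree(map(unit, string)), tree(map(unit, string))) }, so C := tree(map(tree(map(unit, string)), tree(map(unit, string)))).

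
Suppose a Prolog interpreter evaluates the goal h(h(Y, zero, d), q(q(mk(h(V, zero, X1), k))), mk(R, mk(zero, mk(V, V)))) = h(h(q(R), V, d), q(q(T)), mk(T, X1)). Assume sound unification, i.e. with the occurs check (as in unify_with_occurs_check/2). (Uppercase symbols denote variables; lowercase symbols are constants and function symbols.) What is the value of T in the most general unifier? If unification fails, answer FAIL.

Decompose h/3: h(Y, zero, d) = h(q(R), V, d),  q(q(mk(h(V, zero, X1), k))) = q(q(T)),  mk(R, mk(zero, mk(V, V))) = mk(T, X1).
Decompose h/3: Y = q(R),  zero = V,  d = d.
Bind Y := q(R); no other remaining equation mentions Y.
Bind V := zero; substituting into the 2 remaining equations that mention V gives: q(q(mk(h(zero, zero, X1), k))) = q(q(T)),  mk(R, mk(zero, mk(zero, zero))) = mk(T, X1).
Delete trivial equation d = d.
Decompose q/1: q(mk(h(zero, zero, X1), k)) = q(T).
Decompose q/1: mk(h(zero, zero, X1), k) = T.
Bind T := mk(h(zero, zero, X1), k); substituting into the remaining equation gives: mk(R, mk(zero, mk(zero, zero))) = mk(mk(h(zero, zero, X1), k), X1).
Decompose mk/2: R = mk(h(zero, zero, X1), k),  mk(zero, mk(zero, zero)) = X1.
Bind R := mk(h(zero, zero, X1), k); no other remaining equation mentions R. Substituting into the earlier binding gives Y := q(mk(h(zero, zero, X1), k)).
Bind X1 := mk(zero, mk(zero, zero)). Substituting into the earlier bindings gives Y := q(mk(h(zero, zero, mk(zero, mk(zero, zero))), k)), T := mk(h(zero, zero, mk(zero, mk(zero, zero))), k), R := mk(h(zero, zero, mk(zero, mk(zero, zero))), k).
MGU = { Y = q(mk(h(zero, zero, mk(zero, mk(zero, zero))), k)), V = zero, T = mk(h(zero, zero, mk(zero, mk(zero, zero))), k), R = mk(h(zero, zero, mk(zero, mk(zero, zero))), k), X1 = mk(zero, mk(zero, zero)) }, so T = mk(h(zero, zero, mk(zero, mk(zero, zero))), k).

mk(h(zero, zero, mk(zero, mk(zero, zero))), k)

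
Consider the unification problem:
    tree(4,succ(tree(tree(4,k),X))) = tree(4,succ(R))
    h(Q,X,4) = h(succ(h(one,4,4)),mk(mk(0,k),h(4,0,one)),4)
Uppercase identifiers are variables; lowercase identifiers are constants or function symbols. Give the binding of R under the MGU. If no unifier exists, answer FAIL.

Decompose tree/2: 4 = 4,  succ(tree(tree(4,k),X)) = succ(R).
Delete trivial equation 4 = 4.
Decompose succ/1: tree(tree(4,k),X) = R.
Bind R := tree(tree(4,k),X); no other remaining equation mentions R.
Decompose h/3: Q = succ(h(one,4,4)),  X = mk(mk(0,k),h(4,0,one)),  4 = 4.
Bind Q := succ(h(one,4,4)); no other remaining equation mentions Q.
Bind X := mk(mk(0,k),h(4,0,one)); no other remaining equation mentions X. Substituting into the earlier binding gives R := tree(tree(4,k),mk(mk(0,k),h(4,0,one))).
Delete trivial equation 4 = 4.
MGU = { R -> tree(tree(4,k),mk(mk(0,k),h(4,0,one))), Q -> succ(h(one,4,4)), X -> mk(mk(0,k),h(4,0,one)) }, so R -> tree(tree(4,k),mk(mk(0,k),h(4,0,one))).

tree(tree(4,k),mk(mk(0,k),h(4,0,one)))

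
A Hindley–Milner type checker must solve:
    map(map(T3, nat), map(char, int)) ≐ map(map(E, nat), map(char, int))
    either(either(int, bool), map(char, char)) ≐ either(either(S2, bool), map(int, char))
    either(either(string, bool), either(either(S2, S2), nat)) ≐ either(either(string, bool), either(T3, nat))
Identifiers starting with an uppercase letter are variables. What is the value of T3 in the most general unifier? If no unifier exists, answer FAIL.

Decompose map/2: map(T3, nat) ≐ map(E, nat),  map(char, int) ≐ map(char, int).
Decompose map/2: T3 ≐ E,  nat ≐ nat.
Bind T3 := E; substituting into the one remaining equation that mentions T3 gives: either(either(string, bool), either(either(S2, S2), nat)) ≐ either(either(string, bool), either(E, nat)).
Delete trivial equation nat ≐ nat.
Delete trivial equation map(char, int) ≐ map(char, int).
Decompose either/2: either(int, bool) ≐ either(S2, bool),  map(char, char) ≐ map(int, char).
Decompose either/2: int ≐ S2,  bool ≐ bool.
Bind S2 := int; substituting into the one remaining equation that mentions S2 gives: either(either(string, bool), either(either(int, int), nat)) ≐ either(either(string, bool), either(E, nat)).
Delete trivial equation bool ≐ bool.
Decompose map/2: char ≐ int,  char ≐ char.
Clash: constants char and int differ; no unifier exists.

FAIL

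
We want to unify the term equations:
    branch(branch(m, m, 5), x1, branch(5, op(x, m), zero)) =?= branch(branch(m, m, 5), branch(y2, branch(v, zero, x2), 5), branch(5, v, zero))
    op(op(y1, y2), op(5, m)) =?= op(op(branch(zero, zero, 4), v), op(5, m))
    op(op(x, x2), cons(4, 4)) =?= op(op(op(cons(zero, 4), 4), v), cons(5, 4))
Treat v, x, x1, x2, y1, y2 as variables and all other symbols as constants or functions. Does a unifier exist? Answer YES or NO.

NO

Decompose branch/3: branch(m, m, 5) =?= branch(m, m, 5),  x1 =?= branch(y2, branch(v, zero, x2), 5),  branch(5, op(x, m), zero) =?= branch(5, v, zero).
Delete trivial equation branch(m, m, 5) =?= branch(m, m, 5).
Bind x1 := branch(y2, branch(v, zero, x2), 5); no other remaining equation mentions x1.
Decompose branch/3: 5 =?= 5,  op(x, m) =?= v,  zero =?= zero.
Delete trivial equation 5 =?= 5.
Bind v := op(x, m); substituting into the 2 remaining equations that mention v gives: op(op(y1, y2), op(5, m)) =?= op(op(branch(zero, zero, 4), op(x, m)), op(5, m)),  op(op(x, x2), cons(4, 4)) =?= op(op(op(cons(zero, 4), 4), op(x, m)), cons(5, 4)). Substituting into the earlier binding gives x1 := branch(y2, branch(op(x, m), zero, x2), 5).
Delete trivial equation zero =?= zero.
Decompose op/2: op(y1, y2) =?= op(branch(zero, zero, 4), op(x, m)),  op(5, m) =?= op(5, m).
Decompose op/2: y1 =?= branch(zero, zero, 4),  y2 =?= op(x, m).
Bind y1 := branch(zero, zero, 4); no other remaining equation mentions y1.
Bind y2 := op(x, m); no other remaining equation mentions y2. Substituting into the earlier binding gives x1 := branch(op(x, m), branch(op(x, m), zero, x2), 5).
Delete trivial equation op(5, m) =?= op(5, m).
Decompose op/2: op(x, x2) =?= op(op(cons(zero, 4), 4), op(x, m)),  cons(4, 4) =?= cons(5, 4).
Decompose op/2: x =?= op(cons(zero, 4), 4),  x2 =?= op(x, m).
Bind x := op(cons(zero, 4), 4); substituting into the one remaining equation that mentions x gives: x2 =?= op(op(cons(zero, 4), 4), m). Substituting into the earlier bindings gives x1 := branch(op(op(cons(zero, 4), 4), m), branch(op(op(cons(zero, 4), 4), m), zero, x2), 5), v := op(op(cons(zero, 4), 4), m), y2 := op(op(cons(zero, 4), 4), m).
Bind x2 := op(op(cons(zero, 4), 4), m); no other remaining equation mentions x2. Substituting into the earlier binding gives x1 := branch(op(op(cons(zero, 4), 4), m), branch(op(op(cons(zero, 4), 4), m), zero, op(op(cons(zero, 4), 4), m)), 5).
Decompose cons/2: 4 =?= 5,  4 =?= 4.
Clash: constants 4 and 5 differ; no unifier exists.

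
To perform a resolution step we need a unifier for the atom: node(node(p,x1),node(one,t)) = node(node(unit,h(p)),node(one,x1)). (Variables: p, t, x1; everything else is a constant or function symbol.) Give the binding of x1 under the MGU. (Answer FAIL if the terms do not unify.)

Decompose node/2: node(p,x1) = node(unit,h(p)),  node(one,t) = node(one,x1).
Decompose node/2: p = unit,  x1 = h(p).
Bind p := unit; substituting into the one remaining equation that mentions p gives: x1 = h(unit).
Bind x1 := h(unit); substituting into the remaining equation gives: node(one,t) = node(one,h(unit)).
Decompose node/2: one = one,  t = h(unit).
Delete trivial equation one = one.
Bind t := h(unit).
MGU = { p ↦ unit, x1 ↦ h(unit), t ↦ h(unit) }, so x1 ↦ h(unit).

h(unit)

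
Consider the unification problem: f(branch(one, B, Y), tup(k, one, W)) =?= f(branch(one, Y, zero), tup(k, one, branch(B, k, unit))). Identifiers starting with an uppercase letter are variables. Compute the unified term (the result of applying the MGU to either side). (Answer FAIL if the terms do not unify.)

Decompose f/2: branch(one, B, Y) =?= branch(one, Y, zero),  tup(k, one, W) =?= tup(k, one, branch(B, k, unit)).
Decompose branch/3: one =?= one,  B =?= Y,  Y =?= zero.
Delete trivial equation one =?= one.
Bind B := Y; substituting into the one remaining equation that mentions B gives: tup(k, one, W) =?= tup(k, one, branch(Y, k, unit)).
Bind Y := zero; substituting into the remaining equation gives: tup(k, one, W) =?= tup(k, one, branch(zero, k, unit)). Substituting into the earlier binding gives B := zero.
Decompose tup/3: k =?= k,  one =?= one,  W =?= branch(zero, k, unit).
Delete trivial equation k =?= k.
Delete trivial equation one =?= one.
Bind W := branch(zero, k, unit).
Applying the MGU to either side gives f(branch(one, zero, zero), tup(k, one, branch(zero, k, unit))).

f(branch(one, zero, zero), tup(k, one, branch(zero, k, unit)))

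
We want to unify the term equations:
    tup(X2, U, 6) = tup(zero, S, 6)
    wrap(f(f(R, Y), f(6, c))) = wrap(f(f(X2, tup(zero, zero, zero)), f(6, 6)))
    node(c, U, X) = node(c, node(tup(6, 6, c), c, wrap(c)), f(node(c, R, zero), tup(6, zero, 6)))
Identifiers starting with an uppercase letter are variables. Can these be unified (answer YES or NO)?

NO

Decompose tup/3: X2 = zero,  U = S,  6 = 6.
Bind X2 := zero; substituting into the one remaining equation that mentions X2 gives: wrap(f(f(R, Y), f(6, c))) = wrap(f(f(zero, tup(zero, zero, zero)), f(6, 6))).
Bind U := S; substituting into the one remaining equation that mentions U gives: node(c, S, X) = node(c, node(tup(6, 6, c), c, wrap(c)), f(node(c, R, zero), tup(6, zero, 6))).
Delete trivial equation 6 = 6.
Decompose wrap/1: f(f(R, Y), f(6, c)) = f(f(zero, tup(zero, zero, zero)), f(6, 6)).
Decompose f/2: f(R, Y) = f(zero, tup(zero, zero, zero)),  f(6, c) = f(6, 6).
Decompose f/2: R = zero,  Y = tup(zero, zero, zero).
Bind R := zero; substituting into the one remaining equation that mentions R gives: node(c, S, X) = node(c, node(tup(6, 6, c), c, wrap(c)), f(node(c, zero, zero), tup(6, zero, 6))).
Bind Y := tup(zero, zero, zero); no other remaining equation mentions Y.
Decompose f/2: 6 = 6,  c = 6.
Delete trivial equation 6 = 6.
Clash: constants c and 6 differ; no unifier exists.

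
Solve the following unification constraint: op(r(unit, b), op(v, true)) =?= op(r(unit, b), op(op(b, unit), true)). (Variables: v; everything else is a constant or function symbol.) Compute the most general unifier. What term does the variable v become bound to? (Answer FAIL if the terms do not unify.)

op(b, unit)

Decompose op/2: r(unit, b) =?= r(unit, b),  op(v, true) =?= op(op(b, unit), true).
Delete trivial equation r(unit, b) =?= r(unit, b).
Decompose op/2: v =?= op(b, unit),  true =?= true.
Bind v := op(b, unit); no other remaining equation mentions v.
Delete trivial equation true =?= true.
MGU = { v := op(b, unit) }, so v := op(b, unit).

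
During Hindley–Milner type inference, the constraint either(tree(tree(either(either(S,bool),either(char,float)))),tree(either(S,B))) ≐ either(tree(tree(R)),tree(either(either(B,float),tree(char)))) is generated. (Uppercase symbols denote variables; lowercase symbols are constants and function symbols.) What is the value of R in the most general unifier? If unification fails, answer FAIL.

Decompose either/2: tree(tree(either(either(S,bool),either(char,float)))) ≐ tree(tree(R)),  tree(either(S,B)) ≐ tree(either(either(B,float),tree(char))).
Decompose tree/1: tree(either(either(S,bool),either(char,float))) ≐ tree(R).
Decompose tree/1: either(either(S,bool),either(char,float)) ≐ R.
Bind R := either(either(S,bool),either(char,float)); no other remaining equation mentions R.
Decompose tree/1: either(S,B) ≐ either(either(B,float),tree(char)).
Decompose either/2: S ≐ either(B,float),  B ≐ tree(char).
Bind S := either(B,float); no other remaining equation mentions S. Substituting into the earlier binding gives R := either(either(either(B,float),bool),either(char,float)).
Bind B := tree(char). Substituting into the earlier bindings gives R := either(either(either(tree(char),float),bool),either(char,float)), S := either(tree(char),float).
MGU = { R := either(either(either(tree(char),float),bool),either(char,float)), S := either(tree(char),float), B := tree(char) }, so R := either(either(either(tree(char),float),bool),either(char,float)).

either(either(either(tree(char),float),bool),either(char,float))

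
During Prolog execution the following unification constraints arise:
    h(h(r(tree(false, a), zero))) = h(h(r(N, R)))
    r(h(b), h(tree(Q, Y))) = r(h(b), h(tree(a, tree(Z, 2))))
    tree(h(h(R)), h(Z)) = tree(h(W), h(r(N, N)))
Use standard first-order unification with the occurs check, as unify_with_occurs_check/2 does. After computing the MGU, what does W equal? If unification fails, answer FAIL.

Decompose h/1: h(r(tree(false, a), zero)) = h(r(N, R)).
Decompose h/1: r(tree(false, a), zero) = r(N, R).
Decompose r/2: tree(false, a) = N,  zero = R.
Bind N := tree(false, a); substituting into the one remaining equation that mentions N gives: tree(h(h(R)), h(Z)) = tree(h(W), h(r(tree(false, a), tree(false, a)))).
Bind R := zero; substituting into the one remaining equation that mentions R gives: tree(h(h(zero)), h(Z)) = tree(h(W), h(r(tree(false, a), tree(false, a)))).
Decompose r/2: h(b) = h(b),  h(tree(Q, Y)) = h(tree(a, tree(Z, 2))).
Delete trivial equation h(b) = h(b).
Decompose h/1: tree(Q, Y) = tree(a, tree(Z, 2)).
Decompose tree/2: Q = a,  Y = tree(Z, 2).
Bind Q := a; no other remaining equation mentions Q.
Bind Y := tree(Z, 2); no other remaining equation mentions Y.
Decompose tree/2: h(h(zero)) = h(W),  h(Z) = h(r(tree(false, a), tree(false, a))).
Decompose h/1: h(zero) = W.
Bind W := h(zero); no other remaining equation mentions W.
Decompose h/1: Z = r(tree(false, a), tree(false, a)).
Bind Z := r(tree(false, a), tree(false, a)). Substituting into the earlier binding gives Y := tree(r(tree(false, a), tree(false, a)), 2).
MGU = { N ↦ tree(false, a), R ↦ zero, Q ↦ a, Y ↦ tree(r(tree(false, a), tree(false, a)), 2), W ↦ h(zero), Z ↦ r(tree(false, a), tree(false, a)) }, so W ↦ h(zero).

h(zero)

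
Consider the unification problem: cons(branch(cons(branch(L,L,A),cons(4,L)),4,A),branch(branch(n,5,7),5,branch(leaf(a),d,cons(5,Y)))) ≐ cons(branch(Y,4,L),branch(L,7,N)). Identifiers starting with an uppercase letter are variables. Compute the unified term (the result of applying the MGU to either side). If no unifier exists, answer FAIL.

FAIL

Decompose cons/2: branch(cons(branch(L,L,A),cons(4,L)),4,A) ≐ branch(Y,4,L),  branch(branch(n,5,7),5,branch(leaf(a),d,cons(5,Y))) ≐ branch(L,7,N).
Decompose branch/3: cons(branch(L,L,A),cons(4,L)) ≐ Y,  4 ≐ 4,  A ≐ L.
Bind Y := cons(branch(L,L,A),cons(4,L)); substituting into the one remaining equation that mentions Y gives: branch(branch(n,5,7),5,branch(leaf(a),d,cons(5,cons(branch(L,L,A),cons(4,L))))) ≐ branch(L,7,N).
Delete trivial equation 4 ≐ 4.
Bind A := L; substituting into the remaining equation gives: branch(branch(n,5,7),5,branch(leaf(a),d,cons(5,cons(branch(L,L,L),cons(4,L))))) ≐ branch(L,7,N). Substituting into the earlier binding gives Y := cons(branch(L,L,L),cons(4,L)).
Decompose branch/3: branch(n,5,7) ≐ L,  5 ≐ 7,  branch(leaf(a),d,cons(5,cons(branch(L,L,L),cons(4,L)))) ≐ N.
Bind L := branch(n,5,7); substituting into the one remaining equation that mentions L gives: branch(leaf(a),d,cons(5,cons(branch(branch(n,5,7),branch(n,5,7),branch(n,5,7)),cons(4,branch(n,5,7))))) ≐ N. Substituting into the earlier bindings gives Y := cons(branch(branch(n,5,7),branch(n,5,7),branch(n,5,7)),cons(4,branch(n,5,7))), A := branch(n,5,7).
Clash: constants 5 and 7 differ; no unifier exists.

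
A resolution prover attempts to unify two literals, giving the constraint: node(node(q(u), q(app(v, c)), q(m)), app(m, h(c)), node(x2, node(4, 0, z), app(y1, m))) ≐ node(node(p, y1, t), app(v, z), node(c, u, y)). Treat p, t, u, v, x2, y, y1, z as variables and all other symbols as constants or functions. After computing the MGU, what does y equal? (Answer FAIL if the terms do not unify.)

app(q(app(m, c)), m)

Decompose node/3: node(q(u), q(app(v, c)), q(m)) ≐ node(p, y1, t),  app(m, h(c)) ≐ app(v, z),  node(x2, node(4, 0, z), app(y1, m)) ≐ node(c, u, y).
Decompose node/3: q(u) ≐ p,  q(app(v, c)) ≐ y1,  q(m) ≐ t.
Bind p := q(u); no other remaining equation mentions p.
Bind y1 := q(app(v, c)); substituting into the one remaining equation that mentions y1 gives: node(x2, node(4, 0, z), app(q(app(v, c)), m)) ≐ node(c, u, y).
Bind t := q(m); no other remaining equation mentions t.
Decompose app/2: m ≐ v,  h(c) ≐ z.
Bind v := m; substituting into the one remaining equation that mentions v gives: node(x2, node(4, 0, z), app(q(app(m, c)), m)) ≐ node(c, u, y). Substituting into the earlier binding gives y1 := q(app(m, c)).
Bind z := h(c); substituting into the remaining equation gives: node(x2, node(4, 0, h(c)), app(q(app(m, c)), m)) ≐ node(c, u, y).
Decompose node/3: x2 ≐ c,  node(4, 0, h(c)) ≐ u,  app(q(app(m, c)), m) ≐ y.
Bind x2 := c; no other remaining equation mentions x2.
Bind u := node(4, 0, h(c)); no other remaining equation mentions u. Substituting into the earlier binding gives p := q(node(4, 0, h(c))).
Bind y := app(q(app(m, c)), m).
MGU = { p ↦ q(node(4, 0, h(c))), y1 ↦ q(app(m, c)), t ↦ q(m), v ↦ m, z ↦ h(c), x2 ↦ c, u ↦ node(4, 0, h(c)), y ↦ app(q(app(m, c)), m) }, so y ↦ app(q(app(m, c)), m).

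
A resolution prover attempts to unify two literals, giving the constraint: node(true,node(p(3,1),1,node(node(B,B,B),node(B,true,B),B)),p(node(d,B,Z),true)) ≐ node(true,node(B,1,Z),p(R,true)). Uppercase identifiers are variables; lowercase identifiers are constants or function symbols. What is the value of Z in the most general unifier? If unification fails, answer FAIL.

node(node(p(3,1),p(3,1),p(3,1)),node(p(3,1),true,p(3,1)),p(3,1))

Decompose node/3: true ≐ true,  node(p(3,1),1,node(node(B,B,B),node(B,true,B),B)) ≐ node(B,1,Z),  p(node(d,B,Z),true) ≐ p(R,true).
Delete trivial equation true ≐ true.
Decompose node/3: p(3,1) ≐ B,  1 ≐ 1,  node(node(B,B,B),node(B,true,B),B) ≐ Z.
Bind B := p(3,1); substituting into the 2 remaining equations that mention B gives: node(node(p(3,1),p(3,1),p(3,1)),node(p(3,1),true,p(3,1)),p(3,1)) ≐ Z,  p(node(d,p(3,1),Z),true) ≐ p(R,true).
Delete trivial equation 1 ≐ 1.
Bind Z := node(node(p(3,1),p(3,1),p(3,1)),node(p(3,1),true,p(3,1)),p(3,1)); substituting into the remaining equation gives: p(node(d,p(3,1),node(node(p(3,1),p(3,1),p(3,1)),node(p(3,1),true,p(3,1)),p(3,1))),true) ≐ p(R,true).
Decompose p/2: node(d,p(3,1),node(node(p(3,1),p(3,1),p(3,1)),node(p(3,1),true,p(3,1)),p(3,1))) ≐ R,  true ≐ true.
Bind R := node(d,p(3,1),node(node(p(3,1),p(3,1),p(3,1)),node(p(3,1),true,p(3,1)),p(3,1))); no other remaining equation mentions R.
Delete trivial equation true ≐ true.
MGU = { B ↦ p(3,1), Z ↦ node(node(p(3,1),p(3,1),p(3,1)),node(p(3,1),true,p(3,1)),p(3,1)), R ↦ node(d,p(3,1),node(node(p(3,1),p(3,1),p(3,1)),node(p(3,1),true,p(3,1)),p(3,1))) }, so Z ↦ node(node(p(3,1),p(3,1),p(3,1)),node(p(3,1),true,p(3,1)),p(3,1)).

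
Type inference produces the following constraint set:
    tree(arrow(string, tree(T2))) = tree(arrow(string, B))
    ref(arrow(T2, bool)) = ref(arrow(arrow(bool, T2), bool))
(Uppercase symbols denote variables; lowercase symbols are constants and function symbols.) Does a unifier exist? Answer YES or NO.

NO

Decompose tree/1: arrow(string, tree(T2)) = arrow(string, B).
Decompose arrow/2: string = string,  tree(T2) = B.
Delete trivial equation string = string.
Bind B := tree(T2); no other remaining equation mentions B.
Decompose ref/1: arrow(T2, bool) = arrow(arrow(bool, T2), bool).
Decompose arrow/2: T2 = arrow(bool, T2),  bool = bool.
Occurs check fails: T2 occurs in arrow(bool, T2); the equation T2 = arrow(bool, T2) has no finite solution.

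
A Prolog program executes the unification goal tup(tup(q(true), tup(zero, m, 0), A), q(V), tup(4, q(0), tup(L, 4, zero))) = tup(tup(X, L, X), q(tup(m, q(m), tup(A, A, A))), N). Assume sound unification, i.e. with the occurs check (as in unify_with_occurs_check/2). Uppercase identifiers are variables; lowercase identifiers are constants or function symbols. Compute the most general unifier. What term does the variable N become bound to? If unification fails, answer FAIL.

Decompose tup/3: tup(q(true), tup(zero, m, 0), A) = tup(X, L, X),  q(V) = q(tup(m, q(m), tup(A, A, A))),  tup(4, q(0), tup(L, 4, zero)) = N.
Decompose tup/3: q(true) = X,  tup(zero, m, 0) = L,  A = X.
Bind X := q(true); substituting into the one remaining equation that mentions X gives: A = q(true).
Bind L := tup(zero, m, 0); substituting into the one remaining equation that mentions L gives: tup(4, q(0), tup(tup(zero, m, 0), 4, zero)) = N.
Bind A := q(true); substituting into the one remaining equation that mentions A gives: q(V) = q(tup(m, q(m), tup(q(true), q(true), q(true)))).
Decompose q/1: V = tup(m, q(m), tup(q(true), q(true), q(true))).
Bind V := tup(m, q(m), tup(q(true), q(true), q(true))); no other remaining equation mentions V.
Bind N := tup(4, q(0), tup(tup(zero, m, 0), 4, zero)).
MGU = { X -> q(true), L -> tup(zero, m, 0), A -> q(true), V -> tup(m, q(m), tup(q(true), q(true), q(true))), N -> tup(4, q(0), tup(tup(zero, m, 0), 4, zero)) }, so N -> tup(4, q(0), tup(tup(zero, m, 0), 4, zero)).

tup(4, q(0), tup(tup(zero, m, 0), 4, zero))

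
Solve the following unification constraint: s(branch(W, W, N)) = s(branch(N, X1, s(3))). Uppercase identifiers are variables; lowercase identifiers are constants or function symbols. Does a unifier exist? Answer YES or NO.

Decompose s/1: branch(W, W, N) = branch(N, X1, s(3)).
Decompose branch/3: W = N,  W = X1,  N = s(3).
Bind W := N; substituting into the one remaining equation that mentions W gives: N = X1.
Bind N := X1; substituting into the remaining equation gives: X1 = s(3). Substituting into the earlier binding gives W := X1.
Bind X1 := s(3). Substituting into the earlier bindings gives W := s(3), N := s(3).
No equations remain and no clash or occurs-check failure arose, so a unifier exists.

YES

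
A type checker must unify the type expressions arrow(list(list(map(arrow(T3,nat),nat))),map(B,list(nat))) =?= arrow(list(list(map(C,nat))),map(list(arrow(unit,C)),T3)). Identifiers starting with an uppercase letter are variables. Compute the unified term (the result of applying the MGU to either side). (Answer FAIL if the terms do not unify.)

Decompose arrow/2: list(list(map(arrow(T3,nat),nat))) =?= list(list(map(C,nat))),  map(B,list(nat)) =?= map(list(arrow(unit,C)),T3).
Decompose list/1: list(map(arrow(T3,nat),nat)) =?= list(map(C,nat)).
Decompose list/1: map(arrow(T3,nat),nat) =?= map(C,nat).
Decompose map/2: arrow(T3,nat) =?= C,  nat =?= nat.
Bind C := arrow(T3,nat); substituting into the one remaining equation that mentions C gives: map(B,list(nat)) =?= map(list(arrow(unit,arrow(T3,nat))),T3).
Delete trivial equation nat =?= nat.
Decompose map/2: B =?= list(arrow(unit,arrow(T3,nat))),  list(nat) =?= T3.
Bind B := list(arrow(unit,arrow(T3,nat))); no other remaining equation mentions B.
Bind T3 := list(nat). Substituting into the earlier bindings gives C := arrow(list(nat),nat), B := list(arrow(unit,arrow(list(nat),nat))).
Applying the MGU to either side gives arrow(list(list(map(arrow(list(nat),nat),nat))),map(list(arrow(unit,arrow(list(nat),nat))),list(nat))).

arrow(list(list(map(arrow(list(nat),nat),nat))),map(list(arrow(unit,arrow(list(nat),nat))),list(nat)))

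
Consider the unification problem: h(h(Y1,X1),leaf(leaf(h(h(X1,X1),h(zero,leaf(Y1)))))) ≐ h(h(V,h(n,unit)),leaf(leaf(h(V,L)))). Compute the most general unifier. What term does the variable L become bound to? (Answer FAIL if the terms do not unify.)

Decompose h/2: h(Y1,X1) ≐ h(V,h(n,unit)),  leaf(leaf(h(h(X1,X1),h(zero,leaf(Y1))))) ≐ leaf(leaf(h(V,L))).
Decompose h/2: Y1 ≐ V,  X1 ≐ h(n,unit).
Bind Y1 := V; substituting into the one remaining equation that mentions Y1 gives: leaf(leaf(h(h(X1,X1),h(zero,leaf(V))))) ≐ leaf(leaf(h(V,L))).
Bind X1 := h(n,unit); substituting into the remaining equation gives: leaf(leaf(h(h(h(n,unit),h(n,unit)),h(zero,leaf(V))))) ≐ leaf(leaf(h(V,L))).
Decompose leaf/1: leaf(h(h(h(n,unit),h(n,unit)),h(zero,leaf(V)))) ≐ leaf(h(V,L)).
Decompose leaf/1: h(h(h(n,unit),h(n,unit)),h(zero,leaf(V))) ≐ h(V,L).
Decompose h/2: h(h(n,unit),h(n,unit)) ≐ V,  h(zero,leaf(V)) ≐ L.
Bind V := h(h(n,unit),h(n,unit)); substituting into the remaining equation gives: h(zero,leaf(h(h(n,unit),h(n,unit)))) ≐ L. Substituting into the earlier binding gives Y1 := h(h(n,unit),h(n,unit)).
Bind L := h(zero,leaf(h(h(n,unit),h(n,unit)))).
MGU = { Y1 := h(h(n,unit),h(n,unit)), X1 := h(n,unit), V := h(h(n,unit),h(n,unit)), L := h(zero,leaf(h(h(n,unit),h(n,unit)))) }, so L := h(zero,leaf(h(h(n,unit),h(n,unit)))).

h(zero,leaf(h(h(n,unit),h(n,unit))))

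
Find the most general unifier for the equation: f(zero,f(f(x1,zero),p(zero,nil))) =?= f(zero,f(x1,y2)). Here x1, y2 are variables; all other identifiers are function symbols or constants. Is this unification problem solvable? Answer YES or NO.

Decompose f/2: zero =?= zero,  f(f(x1,zero),p(zero,nil)) =?= f(x1,y2).
Delete trivial equation zero =?= zero.
Decompose f/2: f(x1,zero) =?= x1,  p(zero,nil) =?= y2.
Occurs check fails: x1 occurs in f(x1,zero); the equation x1 =?= f(x1,zero) has no finite solution.

NO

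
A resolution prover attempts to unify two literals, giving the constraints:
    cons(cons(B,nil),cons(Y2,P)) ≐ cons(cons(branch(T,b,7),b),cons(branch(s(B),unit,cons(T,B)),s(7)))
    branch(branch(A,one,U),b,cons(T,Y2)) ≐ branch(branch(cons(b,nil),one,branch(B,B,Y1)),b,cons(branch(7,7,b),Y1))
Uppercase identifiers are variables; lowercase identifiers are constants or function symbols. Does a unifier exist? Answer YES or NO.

NO

Decompose cons/2: cons(B,nil) ≐ cons(branch(T,b,7),b),  cons(Y2,P) ≐ cons(branch(s(B),unit,cons(T,B)),s(7)).
Decompose cons/2: B ≐ branch(T,b,7),  nil ≐ b.
Bind B := branch(T,b,7); substituting into the 2 remaining equations that mention B gives: cons(Y2,P) ≐ cons(branch(s(branch(T,b,7)),unit,cons(T,branch(T,b,7))),s(7)),  branch(branch(A,one,U),b,cons(T,Y2)) ≐ branch(branch(cons(b,nil),one,branch(branch(T,b,7),branch(T,b,7),Y1)),b,cons(branch(7,7,b),Y1)).
Clash: constants nil and b differ; no unifier exists.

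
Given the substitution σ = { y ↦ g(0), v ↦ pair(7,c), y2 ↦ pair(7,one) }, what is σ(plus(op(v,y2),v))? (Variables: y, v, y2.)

plus(op(pair(7,c),pair(7,one)),pair(7,c))

Replace each occurrence of v with pair(7,c).
Replace each occurrence of y2 with pair(7,one).
Result: plus(op(pair(7,c),pair(7,one)),pair(7,c)).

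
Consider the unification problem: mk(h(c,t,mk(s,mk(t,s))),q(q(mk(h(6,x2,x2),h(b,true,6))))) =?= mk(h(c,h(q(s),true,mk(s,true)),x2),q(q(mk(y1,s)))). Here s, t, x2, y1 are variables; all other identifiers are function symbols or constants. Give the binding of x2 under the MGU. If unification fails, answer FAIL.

mk(h(b,true,6),mk(h(q(h(b,true,6)),true,mk(h(b,true,6),true)),h(b,true,6)))

Decompose mk/2: h(c,t,mk(s,mk(t,s))) =?= h(c,h(q(s),true,mk(s,true)),x2),  q(q(mk(h(6,x2,x2),h(b,true,6)))) =?= q(q(mk(y1,s))).
Decompose h/3: c =?= c,  t =?= h(q(s),true,mk(s,true)),  mk(s,mk(t,s)) =?= x2.
Delete trivial equation c =?= c.
Bind t := h(q(s),true,mk(s,true)); substituting into the one remaining equation that mentions t gives: mk(s,mk(h(q(s),true,mk(s,true)),s)) =?= x2.
Bind x2 := mk(s,mk(h(q(s),true,mk(s,true)),s)); substituting into the remaining equation gives: q(q(mk(h(6,mk(s,mk(h(q(s),true,mk(s,true)),s)),mk(s,mk(h(q(s),true,mk(s,true)),s))),h(b,true,6)))) =?= q(q(mk(y1,s))).
Decompose q/1: q(mk(h(6,mk(s,mk(h(q(s),true,mk(s,true)),s)),mk(s,mk(h(q(s),true,mk(s,true)),s))),h(b,true,6))) =?= q(mk(y1,s)).
Decompose q/1: mk(h(6,mk(s,mk(h(q(s),true,mk(s,true)),s)),mk(s,mk(h(q(s),true,mk(s,true)),s))),h(b,true,6)) =?= mk(y1,s).
Decompose mk/2: h(6,mk(s,mk(h(q(s),true,mk(s,true)),s)),mk(s,mk(h(q(s),true,mk(s,true)),s))) =?= y1,  h(b,true,6) =?= s.
Bind y1 := h(6,mk(s,mk(h(q(s),true,mk(s,true)),s)),mk(s,mk(h(q(s),true,mk(s,true)),s))); no other remaining equation mentions y1.
Bind s := h(b,true,6). Substituting into the earlier bindings gives t := h(q(h(b,true,6)),true,mk(h(b,true,6),true)), x2 := mk(h(b,true,6),mk(h(q(h(b,true,6)),true,mk(h(b,true,6),true)),h(b,true,6))), y1 := h(6,mk(h(b,true,6),mk(h(q(h(b,true,6)),true,mk(h(b,true,6),true)),h(b,true,6))),mk(h(b,true,6),mk(h(q(h(b,true,6)),true,mk(h(b,true,6),true)),h(b,true,6)))).
MGU = { t -> h(q(h(b,true,6)),true,mk(h(b,true,6),true)), x2 -> mk(h(b,true,6),mk(h(q(h(b,true,6)),true,mk(h(b,true,6),true)),h(b,true,6))), y1 -> h(6,mk(h(b,true,6),mk(h(q(h(b,true,6)),true,mk(h(b,true,6),true)),h(b,true,6))),mk(h(b,true,6),mk(h(q(h(b,true,6)),true,mk(h(b,true,6),true)),h(b,true,6)))), s -> h(b,true,6) }, so x2 -> mk(h(b,true,6),mk(h(q(h(b,true,6)),true,mk(h(b,true,6),true)),h(b,true,6))).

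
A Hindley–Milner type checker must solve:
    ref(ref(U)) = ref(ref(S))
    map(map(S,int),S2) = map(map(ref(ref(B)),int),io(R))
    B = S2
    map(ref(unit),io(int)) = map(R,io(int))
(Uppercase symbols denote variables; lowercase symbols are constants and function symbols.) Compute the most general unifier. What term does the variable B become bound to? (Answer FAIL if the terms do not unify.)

io(ref(unit))

Decompose ref/1: ref(U) = ref(S).
Decompose ref/1: U = S.
Bind U := S; no other remaining equation mentions U.
Decompose map/2: map(S,int) = map(ref(ref(B)),int),  S2 = io(R).
Decompose map/2: S = ref(ref(B)),  int = int.
Bind S := ref(ref(B)); no other remaining equation mentions S. Substituting into the earlier binding gives U := ref(ref(B)).
Delete trivial equation int = int.
Bind S2 := io(R); substituting into the one remaining equation that mentions S2 gives: B = io(R).
Bind B := io(R); no other remaining equation mentions B. Substituting into the earlier bindings gives U := ref(ref(io(R))), S := ref(ref(io(R))).
Decompose map/2: ref(unit) = R,  io(int) = io(int).
Bind R := ref(unit); no other remaining equation mentions R. Substituting into the earlier bindings gives U := ref(ref(io(ref(unit)))), S := ref(ref(io(ref(unit)))), S2 := io(ref(unit)), B := io(ref(unit)).
Delete trivial equation io(int) = io(int).
MGU = { U -> ref(ref(io(ref(unit)))), S -> ref(ref(io(ref(unit)))), S2 -> io(ref(unit)), B -> io(ref(unit)), R -> ref(unit) }, so B -> io(ref(unit)).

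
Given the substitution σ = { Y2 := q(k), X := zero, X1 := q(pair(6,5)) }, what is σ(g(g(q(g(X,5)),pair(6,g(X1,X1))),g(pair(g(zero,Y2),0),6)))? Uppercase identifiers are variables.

Replace each occurrence of Y2 with q(k).
Replace each occurrence of X with zero.
Replace each occurrence of X1 with q(pair(6,5)).
Result: g(g(q(g(zero,5)),pair(6,g(q(pair(6,5)),q(pair(6,5))))),g(pair(g(zero,q(k)),0),6)).

g(g(q(g(zero,5)),pair(6,g(q(pair(6,5)),q(pair(6,5))))),g(pair(g(zero,q(k)),0),6))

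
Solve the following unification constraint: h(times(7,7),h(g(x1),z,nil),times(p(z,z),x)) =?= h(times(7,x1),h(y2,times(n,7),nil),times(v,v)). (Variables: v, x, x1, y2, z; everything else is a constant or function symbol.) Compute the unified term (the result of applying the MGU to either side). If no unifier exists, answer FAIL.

Decompose h/3: times(7,7) =?= times(7,x1),  h(g(x1),z,nil) =?= h(y2,times(n,7),nil),  times(p(z,z),x) =?= times(v,v).
Decompose times/2: 7 =?= 7,  7 =?= x1.
Delete trivial equation 7 =?= 7.
Bind x1 := 7; substituting into the one remaining equation that mentions x1 gives: h(g(7),z,nil) =?= h(y2,times(n,7),nil).
Decompose h/3: g(7) =?= y2,  z =?= times(n,7),  nil =?= nil.
Bind y2 := g(7); no other remaining equation mentions y2.
Bind z := times(n,7); substituting into the one remaining equation that mentions z gives: times(p(times(n,7),times(n,7)),x) =?= times(v,v).
Delete trivial equation nil =?= nil.
Decompose times/2: p(times(n,7),times(n,7)) =?= v,  x =?= v.
Bind v := p(times(n,7),times(n,7)); substituting into the remaining equation gives: x =?= p(times(n,7),times(n,7)).
Bind x := p(times(n,7),times(n,7)).
Applying the MGU to either side gives h(times(7,7),h(g(7),times(n,7),nil),times(p(times(n,7),times(n,7)),p(times(n,7),times(n,7)))).

h(times(7,7),h(g(7),times(n,7),nil),times(p(times(n,7),times(n,7)),p(times(n,7),times(n,7))))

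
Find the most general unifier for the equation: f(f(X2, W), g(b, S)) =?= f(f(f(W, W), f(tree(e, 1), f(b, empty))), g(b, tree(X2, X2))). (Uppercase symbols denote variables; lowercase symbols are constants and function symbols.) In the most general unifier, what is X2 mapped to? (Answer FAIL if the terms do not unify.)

f(f(tree(e, 1), f(b, empty)), f(tree(e, 1), f(b, empty)))

Decompose f/2: f(X2, W) =?= f(f(W, W), f(tree(e, 1), f(b, empty))),  g(b, S) =?= g(b, tree(X2, X2)).
Decompose f/2: X2 =?= f(W, W),  W =?= f(tree(e, 1), f(b, empty)).
Bind X2 := f(W, W); substituting into the one remaining equation that mentions X2 gives: g(b, S) =?= g(b, tree(f(W, W), f(W, W))).
Bind W := f(tree(e, 1), f(b, empty)); substituting into the remaining equation gives: g(b, S) =?= g(b, tree(f(f(tree(e, 1), f(b, empty)), f(tree(e, 1), f(b, empty))), f(f(tree(e, 1), f(b, empty)), f(tree(e, 1), f(b, empty))))). Substituting into the earlier binding gives X2 := f(f(tree(e, 1), f(b, empty)), f(tree(e, 1), f(b, empty))).
Decompose g/2: b =?= b,  S =?= tree(f(f(tree(e, 1), f(b, empty)), f(tree(e, 1), f(b, empty))), f(f(tree(e, 1), f(b, empty)), f(tree(e, 1), f(b, empty)))).
Delete trivial equation b =?= b.
Bind S := tree(f(f(tree(e, 1), f(b, empty)), f(tree(e, 1), f(b, empty))), f(f(tree(e, 1), f(b, empty)), f(tree(e, 1), f(b, empty)))).
MGU = { X2 ↦ f(f(tree(e, 1), f(b, empty)), f(tree(e, 1), f(b, empty))), W ↦ f(tree(e, 1), f(b, empty)), S ↦ tree(f(f(tree(e, 1), f(b, empty)), f(tree(e, 1), f(b, empty))), f(f(tree(e, 1), f(b, empty)), f(tree(e, 1), f(b, empty)))) }, so X2 ↦ f(f(tree(e, 1), f(b, empty)), f(tree(e, 1), f(b, empty))).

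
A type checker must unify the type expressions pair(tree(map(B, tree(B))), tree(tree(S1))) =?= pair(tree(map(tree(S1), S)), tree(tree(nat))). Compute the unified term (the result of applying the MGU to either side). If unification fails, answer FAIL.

pair(tree(map(tree(nat), tree(tree(nat)))), tree(tree(nat)))

Decompose pair/2: tree(map(B, tree(B))) =?= tree(map(tree(S1), S)),  tree(tree(S1)) =?= tree(tree(nat)).
Decompose tree/1: map(B, tree(B)) =?= map(tree(S1), S).
Decompose map/2: B =?= tree(S1),  tree(B) =?= S.
Bind B := tree(S1); substituting into the one remaining equation that mentions B gives: tree(tree(S1)) =?= S.
Bind S := tree(tree(S1)); no other remaining equation mentions S.
Decompose tree/1: tree(S1) =?= tree(nat).
Decompose tree/1: S1 =?= nat.
Bind S1 := nat. Substituting into the earlier bindings gives B := tree(nat), S := tree(tree(nat)).
Applying the MGU to either side gives pair(tree(map(tree(nat), tree(tree(nat)))), tree(tree(nat))).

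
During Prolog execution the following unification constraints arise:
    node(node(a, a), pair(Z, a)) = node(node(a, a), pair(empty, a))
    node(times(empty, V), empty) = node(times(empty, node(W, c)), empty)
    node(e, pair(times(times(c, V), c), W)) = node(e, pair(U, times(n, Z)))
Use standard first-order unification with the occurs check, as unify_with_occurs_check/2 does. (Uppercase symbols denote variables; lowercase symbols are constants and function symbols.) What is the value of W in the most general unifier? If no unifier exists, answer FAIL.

times(n, empty)

Decompose node/2: node(a, a) = node(a, a),  pair(Z, a) = pair(empty, a).
Delete trivial equation node(a, a) = node(a, a).
Decompose pair/2: Z = empty,  a = a.
Bind Z := empty; substituting into the one remaining equation that mentions Z gives: node(e, pair(times(times(c, V), c), W)) = node(e, pair(U, times(n, empty))).
Delete trivial equation a = a.
Decompose node/2: times(empty, V) = times(empty, node(W, c)),  empty = empty.
Decompose times/2: empty = empty,  V = node(W, c).
Delete trivial equation empty = empty.
Bind V := node(W, c); substituting into the one remaining equation that mentions V gives: node(e, pair(times(times(c, node(W, c)), c), W)) = node(e, pair(U, times(n, empty))).
Delete trivial equation empty = empty.
Decompose node/2: e = e,  pair(times(times(c, node(W, c)), c), W) = pair(U, times(n, empty)).
Delete trivial equation e = e.
Decompose pair/2: times(times(c, node(W, c)), c) = U,  W = times(n, empty).
Bind U := times(times(c, node(W, c)), c); no other remaining equation mentions U.
Bind W := times(n, empty). Substituting into the earlier bindings gives V := node(times(n, empty), c), U := times(times(c, node(times(n, empty), c)), c).
MGU = { Z = empty, V = node(times(n, empty), c), U = times(times(c, node(times(n, empty), c)), c), W = times(n, empty) }, so W = times(n, empty).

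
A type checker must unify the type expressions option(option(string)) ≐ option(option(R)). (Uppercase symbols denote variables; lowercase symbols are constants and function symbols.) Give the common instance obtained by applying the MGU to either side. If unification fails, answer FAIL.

option(option(string))

Decompose option/1: option(string) ≐ option(R).
Decompose option/1: string ≐ R.
Bind R := string.
Applying the MGU to either side gives option(option(string)).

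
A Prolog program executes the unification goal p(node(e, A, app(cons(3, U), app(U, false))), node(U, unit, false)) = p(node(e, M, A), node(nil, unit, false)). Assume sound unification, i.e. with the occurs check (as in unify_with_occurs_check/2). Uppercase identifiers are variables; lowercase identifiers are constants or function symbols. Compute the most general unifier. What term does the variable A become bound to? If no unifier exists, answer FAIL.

app(cons(3, nil), app(nil, false))

Decompose p/2: node(e, A, app(cons(3, U), app(U, false))) = node(e, M, A),  node(U, unit, false) = node(nil, unit, false).
Decompose node/3: e = e,  A = M,  app(cons(3, U), app(U, false)) = A.
Delete trivial equation e = e.
Bind A := M; substituting into the one remaining equation that mentions A gives: app(cons(3, U), app(U, false)) = M.
Bind M := app(cons(3, U), app(U, false)); no other remaining equation mentions M. Substituting into the earlier binding gives A := app(cons(3, U), app(U, false)).
Decompose node/3: U = nil,  unit = unit,  false = false.
Bind U := nil; no other remaining equation mentions U. Substituting into the earlier bindings gives A := app(cons(3, nil), app(nil, false)), M := app(cons(3, nil), app(nil, false)).
Delete trivial equation unit = unit.
Delete trivial equation false = false.
MGU = { A = app(cons(3, nil), app(nil, false)), M = app(cons(3, nil), app(nil, false)), U = nil }, so A = app(cons(3, nil), app(nil, false)).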